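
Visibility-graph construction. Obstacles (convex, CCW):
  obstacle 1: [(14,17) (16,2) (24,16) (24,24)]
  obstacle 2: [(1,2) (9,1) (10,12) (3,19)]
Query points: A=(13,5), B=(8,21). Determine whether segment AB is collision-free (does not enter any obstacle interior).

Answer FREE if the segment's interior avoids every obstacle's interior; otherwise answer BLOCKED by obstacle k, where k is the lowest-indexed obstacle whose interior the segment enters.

Obstacle 1 [(14,17) (16,2) (24,16) (24,24)]:
  edge (14,17)–(16,2): clear
  edge (16,2)–(24,16): clear
  edge (24,16)–(24,24): clear
  edge (24,24)–(14,17): clear
  midpoint (21/2,13) outside
  → clear
Obstacle 2 [(1,2) (9,1) (10,12) (3,19)]:
  edge (1,2)–(9,1): clear
  edge (9,1)–(10,12): clear
  edge (10,12)–(3,19): clear
  edge (3,19)–(1,2): clear
  midpoint (21/2,13) outside
  → clear

FREE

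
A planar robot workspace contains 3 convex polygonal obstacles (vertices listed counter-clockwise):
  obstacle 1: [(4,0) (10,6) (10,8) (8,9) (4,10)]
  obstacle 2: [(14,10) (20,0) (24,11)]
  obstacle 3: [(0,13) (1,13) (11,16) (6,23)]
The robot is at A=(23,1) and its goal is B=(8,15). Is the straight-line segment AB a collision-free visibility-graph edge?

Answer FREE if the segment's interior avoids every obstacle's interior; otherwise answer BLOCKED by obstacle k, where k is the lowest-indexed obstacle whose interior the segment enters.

Obstacle 1 [(4,0) (10,6) (10,8) (8,9) (4,10)]:
  edge (4,0)–(10,6): clear
  edge (10,6)–(10,8): clear
  edge (10,8)–(8,9): clear
  edge (8,9)–(4,10): clear
  edge (4,10)–(4,0): clear
  midpoint (31/2,8) outside
  → clear
Obstacle 2 [(14,10) (20,0) (24,11)]:
  edge (14,10)–(20,0): crosses AB
  edge (20,0)–(24,11): crosses AB
  edge (24,11)–(14,10): clear
  → BLOCKED
Obstacle 3 [(0,13) (1,13) (11,16) (6,23)]:
  edge (0,13)–(1,13): clear
  edge (1,13)–(11,16): clear
  edge (11,16)–(6,23): clear
  edge (6,23)–(0,13): clear
  midpoint (31/2,8) outside
  → clear

BLOCKED by obstacle 2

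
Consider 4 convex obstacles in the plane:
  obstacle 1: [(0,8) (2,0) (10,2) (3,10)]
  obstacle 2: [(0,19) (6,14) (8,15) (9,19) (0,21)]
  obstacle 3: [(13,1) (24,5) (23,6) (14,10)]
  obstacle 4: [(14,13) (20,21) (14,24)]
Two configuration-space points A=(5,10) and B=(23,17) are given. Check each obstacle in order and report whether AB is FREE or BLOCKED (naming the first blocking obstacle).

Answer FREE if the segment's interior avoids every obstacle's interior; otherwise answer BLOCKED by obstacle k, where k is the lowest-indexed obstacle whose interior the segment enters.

Obstacle 1 [(0,8) (2,0) (10,2) (3,10)]:
  edge (0,8)–(2,0): clear
  edge (2,0)–(10,2): clear
  edge (10,2)–(3,10): clear
  edge (3,10)–(0,8): clear
  midpoint (14,27/2) outside
  → clear
Obstacle 2 [(0,19) (6,14) (8,15) (9,19) (0,21)]:
  edge (0,19)–(6,14): clear
  edge (6,14)–(8,15): clear
  edge (8,15)–(9,19): clear
  edge (9,19)–(0,21): clear
  edge (0,21)–(0,19): clear
  midpoint (14,27/2) outside
  → clear
Obstacle 3 [(13,1) (24,5) (23,6) (14,10)]:
  edge (13,1)–(24,5): clear
  edge (24,5)–(23,6): clear
  edge (23,6)–(14,10): clear
  edge (14,10)–(13,1): clear
  midpoint (14,27/2) outside
  → clear
Obstacle 4 [(14,13) (20,21) (14,24)]:
  edge (14,13)–(20,21): crosses AB
  edge (20,21)–(14,24): clear
  edge (14,24)–(14,13): crosses AB
  → BLOCKED

BLOCKED by obstacle 4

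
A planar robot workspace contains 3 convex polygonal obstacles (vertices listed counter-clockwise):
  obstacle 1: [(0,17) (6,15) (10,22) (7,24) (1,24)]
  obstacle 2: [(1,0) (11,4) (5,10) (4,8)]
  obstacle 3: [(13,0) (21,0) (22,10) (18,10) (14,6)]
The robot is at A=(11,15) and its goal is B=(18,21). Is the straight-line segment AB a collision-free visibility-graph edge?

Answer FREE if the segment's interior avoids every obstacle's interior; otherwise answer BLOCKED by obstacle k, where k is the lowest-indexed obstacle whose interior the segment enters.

Obstacle 1 [(0,17) (6,15) (10,22) (7,24) (1,24)]:
  edge (0,17)–(6,15): clear
  edge (6,15)–(10,22): clear
  edge (10,22)–(7,24): clear
  edge (7,24)–(1,24): clear
  edge (1,24)–(0,17): clear
  midpoint (29/2,18) outside
  → clear
Obstacle 2 [(1,0) (11,4) (5,10) (4,8)]:
  edge (1,0)–(11,4): clear
  edge (11,4)–(5,10): clear
  edge (5,10)–(4,8): clear
  edge (4,8)–(1,0): clear
  midpoint (29/2,18) outside
  → clear
Obstacle 3 [(13,0) (21,0) (22,10) (18,10) (14,6)]:
  edge (13,0)–(21,0): clear
  edge (21,0)–(22,10): clear
  edge (22,10)–(18,10): clear
  edge (18,10)–(14,6): clear
  edge (14,6)–(13,0): clear
  midpoint (29/2,18) outside
  → clear

FREE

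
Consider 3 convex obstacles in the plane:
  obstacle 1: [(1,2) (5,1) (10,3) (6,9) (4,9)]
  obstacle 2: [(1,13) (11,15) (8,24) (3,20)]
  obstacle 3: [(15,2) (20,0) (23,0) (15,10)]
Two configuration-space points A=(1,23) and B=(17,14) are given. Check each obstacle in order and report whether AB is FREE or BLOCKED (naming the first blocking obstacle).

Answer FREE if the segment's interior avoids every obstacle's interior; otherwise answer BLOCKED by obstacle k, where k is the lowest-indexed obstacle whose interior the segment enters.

BLOCKED by obstacle 2

Obstacle 1 [(1,2) (5,1) (10,3) (6,9) (4,9)]:
  edge (1,2)–(5,1): clear
  edge (5,1)–(10,3): clear
  edge (10,3)–(6,9): clear
  edge (6,9)–(4,9): clear
  edge (4,9)–(1,2): clear
  midpoint (9,37/2) outside
  → clear
Obstacle 2 [(1,13) (11,15) (8,24) (3,20)]:
  edge (1,13)–(11,15): clear
  edge (11,15)–(8,24): crosses AB
  edge (8,24)–(3,20): crosses AB
  edge (3,20)–(1,13): clear
  → BLOCKED
Obstacle 3 [(15,2) (20,0) (23,0) (15,10)]:
  edge (15,2)–(20,0): clear
  edge (20,0)–(23,0): clear
  edge (23,0)–(15,10): clear
  edge (15,10)–(15,2): clear
  midpoint (9,37/2) outside
  → clear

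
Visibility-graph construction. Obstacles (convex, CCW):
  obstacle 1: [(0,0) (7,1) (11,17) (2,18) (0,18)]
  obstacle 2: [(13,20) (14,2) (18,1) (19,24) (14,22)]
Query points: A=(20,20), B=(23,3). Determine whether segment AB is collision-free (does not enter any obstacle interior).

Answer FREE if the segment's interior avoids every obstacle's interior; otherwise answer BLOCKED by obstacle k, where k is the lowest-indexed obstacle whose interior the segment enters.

FREE

Obstacle 1 [(0,0) (7,1) (11,17) (2,18) (0,18)]:
  edge (0,0)–(7,1): clear
  edge (7,1)–(11,17): clear
  edge (11,17)–(2,18): clear
  edge (2,18)–(0,18): clear
  edge (0,18)–(0,0): clear
  midpoint (43/2,23/2) outside
  → clear
Obstacle 2 [(13,20) (14,2) (18,1) (19,24) (14,22)]:
  edge (13,20)–(14,2): clear
  edge (14,2)–(18,1): clear
  edge (18,1)–(19,24): clear
  edge (19,24)–(14,22): clear
  edge (14,22)–(13,20): clear
  midpoint (43/2,23/2) outside
  → clear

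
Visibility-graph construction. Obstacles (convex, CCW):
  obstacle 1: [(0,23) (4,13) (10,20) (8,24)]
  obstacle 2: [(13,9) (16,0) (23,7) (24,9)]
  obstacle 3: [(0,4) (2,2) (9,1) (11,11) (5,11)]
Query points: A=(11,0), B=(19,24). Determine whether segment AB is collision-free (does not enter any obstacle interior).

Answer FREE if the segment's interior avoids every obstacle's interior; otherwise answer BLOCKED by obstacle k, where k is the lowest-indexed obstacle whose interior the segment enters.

BLOCKED by obstacle 2

Obstacle 1 [(0,23) (4,13) (10,20) (8,24)]:
  edge (0,23)–(4,13): clear
  edge (4,13)–(10,20): clear
  edge (10,20)–(8,24): clear
  edge (8,24)–(0,23): clear
  midpoint (15,12) outside
  → clear
Obstacle 2 [(13,9) (16,0) (23,7) (24,9)]:
  edge (13,9)–(16,0): crosses AB
  edge (16,0)–(23,7): clear
  edge (23,7)–(24,9): clear
  edge (24,9)–(13,9): crosses AB
  → BLOCKED
Obstacle 3 [(0,4) (2,2) (9,1) (11,11) (5,11)]:
  edge (0,4)–(2,2): clear
  edge (2,2)–(9,1): clear
  edge (9,1)–(11,11): clear
  edge (11,11)–(5,11): clear
  edge (5,11)–(0,4): clear
  midpoint (15,12) outside
  → clear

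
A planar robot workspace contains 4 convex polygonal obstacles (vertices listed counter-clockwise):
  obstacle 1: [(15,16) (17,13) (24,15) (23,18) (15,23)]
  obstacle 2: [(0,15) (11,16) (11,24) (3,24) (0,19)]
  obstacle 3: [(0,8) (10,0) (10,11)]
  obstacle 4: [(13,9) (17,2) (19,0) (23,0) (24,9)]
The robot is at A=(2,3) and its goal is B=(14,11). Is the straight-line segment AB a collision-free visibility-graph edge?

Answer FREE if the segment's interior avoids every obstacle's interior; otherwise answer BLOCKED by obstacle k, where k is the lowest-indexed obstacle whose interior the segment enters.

Obstacle 1 [(15,16) (17,13) (24,15) (23,18) (15,23)]:
  edge (15,16)–(17,13): clear
  edge (17,13)–(24,15): clear
  edge (24,15)–(23,18): clear
  edge (23,18)–(15,23): clear
  edge (15,23)–(15,16): clear
  midpoint (8,7) outside
  → clear
Obstacle 2 [(0,15) (11,16) (11,24) (3,24) (0,19)]:
  edge (0,15)–(11,16): clear
  edge (11,16)–(11,24): clear
  edge (11,24)–(3,24): clear
  edge (3,24)–(0,19): clear
  edge (0,19)–(0,15): clear
  midpoint (8,7) outside
  → clear
Obstacle 3 [(0,8) (10,0) (10,11)]:
  edge (0,8)–(10,0): crosses AB
  edge (10,0)–(10,11): crosses AB
  edge (10,11)–(0,8): clear
  → BLOCKED
Obstacle 4 [(13,9) (17,2) (19,0) (23,0) (24,9)]:
  edge (13,9)–(17,2): clear
  edge (17,2)–(19,0): clear
  edge (19,0)–(23,0): clear
  edge (23,0)–(24,9): clear
  edge (24,9)–(13,9): clear
  midpoint (8,7) outside
  → clear

BLOCKED by obstacle 3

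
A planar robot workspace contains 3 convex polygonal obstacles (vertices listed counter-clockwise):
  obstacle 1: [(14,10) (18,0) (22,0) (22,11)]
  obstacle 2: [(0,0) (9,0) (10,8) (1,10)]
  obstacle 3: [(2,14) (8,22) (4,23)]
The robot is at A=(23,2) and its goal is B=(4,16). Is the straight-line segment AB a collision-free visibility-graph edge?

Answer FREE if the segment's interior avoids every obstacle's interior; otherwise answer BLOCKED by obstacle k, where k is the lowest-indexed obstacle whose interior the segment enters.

Obstacle 1 [(14,10) (18,0) (22,0) (22,11)]:
  edge (14,10)–(18,0): crosses AB
  edge (18,0)–(22,0): clear
  edge (22,0)–(22,11): crosses AB
  edge (22,11)–(14,10): clear
  → BLOCKED
Obstacle 2 [(0,0) (9,0) (10,8) (1,10)]:
  edge (0,0)–(9,0): clear
  edge (9,0)–(10,8): clear
  edge (10,8)–(1,10): clear
  edge (1,10)–(0,0): clear
  midpoint (27/2,9) outside
  → clear
Obstacle 3 [(2,14) (8,22) (4,23)]:
  edge (2,14)–(8,22): clear
  edge (8,22)–(4,23): clear
  edge (4,23)–(2,14): clear
  midpoint (27/2,9) outside
  → clear

BLOCKED by obstacle 1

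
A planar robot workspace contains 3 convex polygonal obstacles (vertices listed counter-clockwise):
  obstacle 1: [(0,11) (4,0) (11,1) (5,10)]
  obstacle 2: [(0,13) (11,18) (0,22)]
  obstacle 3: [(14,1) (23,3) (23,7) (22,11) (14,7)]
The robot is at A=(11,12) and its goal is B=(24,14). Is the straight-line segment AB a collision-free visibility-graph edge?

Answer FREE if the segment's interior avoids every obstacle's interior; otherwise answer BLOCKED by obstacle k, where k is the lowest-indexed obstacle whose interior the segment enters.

FREE

Obstacle 1 [(0,11) (4,0) (11,1) (5,10)]:
  edge (0,11)–(4,0): clear
  edge (4,0)–(11,1): clear
  edge (11,1)–(5,10): clear
  edge (5,10)–(0,11): clear
  midpoint (35/2,13) outside
  → clear
Obstacle 2 [(0,13) (11,18) (0,22)]:
  edge (0,13)–(11,18): clear
  edge (11,18)–(0,22): clear
  edge (0,22)–(0,13): clear
  midpoint (35/2,13) outside
  → clear
Obstacle 3 [(14,1) (23,3) (23,7) (22,11) (14,7)]:
  edge (14,1)–(23,3): clear
  edge (23,3)–(23,7): clear
  edge (23,7)–(22,11): clear
  edge (22,11)–(14,7): clear
  edge (14,7)–(14,1): clear
  midpoint (35/2,13) outside
  → clear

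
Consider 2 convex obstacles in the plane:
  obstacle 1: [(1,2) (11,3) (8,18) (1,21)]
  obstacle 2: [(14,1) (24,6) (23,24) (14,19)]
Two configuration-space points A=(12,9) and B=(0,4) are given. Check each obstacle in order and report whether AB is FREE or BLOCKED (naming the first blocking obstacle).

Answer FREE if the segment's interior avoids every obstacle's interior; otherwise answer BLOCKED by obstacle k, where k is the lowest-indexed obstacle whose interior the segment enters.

Obstacle 1 [(1,2) (11,3) (8,18) (1,21)]:
  edge (1,2)–(11,3): clear
  edge (11,3)–(8,18): crosses AB
  edge (8,18)–(1,21): clear
  edge (1,21)–(1,2): crosses AB
  → BLOCKED
Obstacle 2 [(14,1) (24,6) (23,24) (14,19)]:
  edge (14,1)–(24,6): clear
  edge (24,6)–(23,24): clear
  edge (23,24)–(14,19): clear
  edge (14,19)–(14,1): clear
  midpoint (6,13/2) outside
  → clear

BLOCKED by obstacle 1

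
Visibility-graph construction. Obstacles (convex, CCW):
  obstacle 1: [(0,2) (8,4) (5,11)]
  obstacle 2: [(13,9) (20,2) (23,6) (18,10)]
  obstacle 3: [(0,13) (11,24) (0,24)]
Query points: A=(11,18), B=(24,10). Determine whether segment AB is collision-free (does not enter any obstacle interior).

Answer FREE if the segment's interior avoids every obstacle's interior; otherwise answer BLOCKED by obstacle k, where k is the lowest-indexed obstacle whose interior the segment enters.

FREE

Obstacle 1 [(0,2) (8,4) (5,11)]:
  edge (0,2)–(8,4): clear
  edge (8,4)–(5,11): clear
  edge (5,11)–(0,2): clear
  midpoint (35/2,14) outside
  → clear
Obstacle 2 [(13,9) (20,2) (23,6) (18,10)]:
  edge (13,9)–(20,2): clear
  edge (20,2)–(23,6): clear
  edge (23,6)–(18,10): clear
  edge (18,10)–(13,9): clear
  midpoint (35/2,14) outside
  → clear
Obstacle 3 [(0,13) (11,24) (0,24)]:
  edge (0,13)–(11,24): clear
  edge (11,24)–(0,24): clear
  edge (0,24)–(0,13): clear
  midpoint (35/2,14) outside
  → clear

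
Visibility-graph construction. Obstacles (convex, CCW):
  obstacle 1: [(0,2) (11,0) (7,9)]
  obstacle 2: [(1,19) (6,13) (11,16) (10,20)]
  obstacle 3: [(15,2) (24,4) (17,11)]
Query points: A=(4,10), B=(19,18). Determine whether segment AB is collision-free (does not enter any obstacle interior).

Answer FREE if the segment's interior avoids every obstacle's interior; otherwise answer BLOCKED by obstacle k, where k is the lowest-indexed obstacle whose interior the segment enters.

FREE

Obstacle 1 [(0,2) (11,0) (7,9)]:
  edge (0,2)–(11,0): clear
  edge (11,0)–(7,9): clear
  edge (7,9)–(0,2): clear
  midpoint (23/2,14) outside
  → clear
Obstacle 2 [(1,19) (6,13) (11,16) (10,20)]:
  edge (1,19)–(6,13): clear
  edge (6,13)–(11,16): clear
  edge (11,16)–(10,20): clear
  edge (10,20)–(1,19): clear
  midpoint (23/2,14) outside
  → clear
Obstacle 3 [(15,2) (24,4) (17,11)]:
  edge (15,2)–(24,4): clear
  edge (24,4)–(17,11): clear
  edge (17,11)–(15,2): clear
  midpoint (23/2,14) outside
  → clear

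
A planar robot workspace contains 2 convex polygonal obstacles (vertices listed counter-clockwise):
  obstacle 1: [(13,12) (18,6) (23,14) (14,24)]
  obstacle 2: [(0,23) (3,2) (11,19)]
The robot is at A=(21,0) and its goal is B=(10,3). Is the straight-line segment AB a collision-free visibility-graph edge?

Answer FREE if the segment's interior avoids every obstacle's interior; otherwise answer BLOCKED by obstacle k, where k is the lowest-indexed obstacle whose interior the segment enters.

Obstacle 1 [(13,12) (18,6) (23,14) (14,24)]:
  edge (13,12)–(18,6): clear
  edge (18,6)–(23,14): clear
  edge (23,14)–(14,24): clear
  edge (14,24)–(13,12): clear
  midpoint (31/2,3/2) outside
  → clear
Obstacle 2 [(0,23) (3,2) (11,19)]:
  edge (0,23)–(3,2): clear
  edge (3,2)–(11,19): clear
  edge (11,19)–(0,23): clear
  midpoint (31/2,3/2) outside
  → clear

FREE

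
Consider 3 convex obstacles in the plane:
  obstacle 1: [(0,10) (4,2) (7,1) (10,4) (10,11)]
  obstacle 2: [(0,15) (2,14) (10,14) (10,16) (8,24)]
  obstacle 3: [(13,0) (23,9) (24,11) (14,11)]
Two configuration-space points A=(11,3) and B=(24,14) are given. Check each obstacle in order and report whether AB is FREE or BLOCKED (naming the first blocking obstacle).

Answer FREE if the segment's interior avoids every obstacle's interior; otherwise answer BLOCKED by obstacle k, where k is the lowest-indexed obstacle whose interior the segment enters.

Obstacle 1 [(0,10) (4,2) (7,1) (10,4) (10,11)]:
  edge (0,10)–(4,2): clear
  edge (4,2)–(7,1): clear
  edge (7,1)–(10,4): clear
  edge (10,4)–(10,11): clear
  edge (10,11)–(0,10): clear
  midpoint (35/2,17/2) outside
  → clear
Obstacle 2 [(0,15) (2,14) (10,14) (10,16) (8,24)]:
  edge (0,15)–(2,14): clear
  edge (2,14)–(10,14): clear
  edge (10,14)–(10,16): clear
  edge (10,16)–(8,24): clear
  edge (8,24)–(0,15): clear
  midpoint (35/2,17/2) outside
  → clear
Obstacle 3 [(13,0) (23,9) (24,11) (14,11)]:
  edge (13,0)–(23,9): clear
  edge (23,9)–(24,11): clear
  edge (24,11)–(14,11): crosses AB
  edge (14,11)–(13,0): crosses AB
  → BLOCKED

BLOCKED by obstacle 3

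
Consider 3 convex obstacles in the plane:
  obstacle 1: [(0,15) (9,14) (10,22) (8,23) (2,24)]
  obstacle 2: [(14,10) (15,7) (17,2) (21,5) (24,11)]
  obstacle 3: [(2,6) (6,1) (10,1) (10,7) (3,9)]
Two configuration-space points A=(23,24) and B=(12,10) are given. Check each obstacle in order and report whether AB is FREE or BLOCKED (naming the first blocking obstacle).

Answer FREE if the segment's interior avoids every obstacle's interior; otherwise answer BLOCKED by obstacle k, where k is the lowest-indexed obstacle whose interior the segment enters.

FREE

Obstacle 1 [(0,15) (9,14) (10,22) (8,23) (2,24)]:
  edge (0,15)–(9,14): clear
  edge (9,14)–(10,22): clear
  edge (10,22)–(8,23): clear
  edge (8,23)–(2,24): clear
  edge (2,24)–(0,15): clear
  midpoint (35/2,17) outside
  → clear
Obstacle 2 [(14,10) (15,7) (17,2) (21,5) (24,11)]:
  edge (14,10)–(15,7): clear
  edge (15,7)–(17,2): clear
  edge (17,2)–(21,5): clear
  edge (21,5)–(24,11): clear
  edge (24,11)–(14,10): clear
  midpoint (35/2,17) outside
  → clear
Obstacle 3 [(2,6) (6,1) (10,1) (10,7) (3,9)]:
  edge (2,6)–(6,1): clear
  edge (6,1)–(10,1): clear
  edge (10,1)–(10,7): clear
  edge (10,7)–(3,9): clear
  edge (3,9)–(2,6): clear
  midpoint (35/2,17) outside
  → clear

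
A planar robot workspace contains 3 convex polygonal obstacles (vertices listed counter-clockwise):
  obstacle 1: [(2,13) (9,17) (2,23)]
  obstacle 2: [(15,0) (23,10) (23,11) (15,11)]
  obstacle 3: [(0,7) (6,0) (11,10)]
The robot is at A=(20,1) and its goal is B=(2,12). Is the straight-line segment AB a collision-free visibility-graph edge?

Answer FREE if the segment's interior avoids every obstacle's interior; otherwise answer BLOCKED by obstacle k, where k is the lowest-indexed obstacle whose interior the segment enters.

Obstacle 1 [(2,13) (9,17) (2,23)]:
  edge (2,13)–(9,17): clear
  edge (9,17)–(2,23): clear
  edge (2,23)–(2,13): clear
  midpoint (11,13/2) outside
  → clear
Obstacle 2 [(15,0) (23,10) (23,11) (15,11)]:
  edge (15,0)–(23,10): crosses AB
  edge (23,10)–(23,11): clear
  edge (23,11)–(15,11): clear
  edge (15,11)–(15,0): crosses AB
  → BLOCKED
Obstacle 3 [(0,7) (6,0) (11,10)]:
  edge (0,7)–(6,0): clear
  edge (6,0)–(11,10): crosses AB
  edge (11,10)–(0,7): crosses AB
  → BLOCKED

BLOCKED by obstacle 2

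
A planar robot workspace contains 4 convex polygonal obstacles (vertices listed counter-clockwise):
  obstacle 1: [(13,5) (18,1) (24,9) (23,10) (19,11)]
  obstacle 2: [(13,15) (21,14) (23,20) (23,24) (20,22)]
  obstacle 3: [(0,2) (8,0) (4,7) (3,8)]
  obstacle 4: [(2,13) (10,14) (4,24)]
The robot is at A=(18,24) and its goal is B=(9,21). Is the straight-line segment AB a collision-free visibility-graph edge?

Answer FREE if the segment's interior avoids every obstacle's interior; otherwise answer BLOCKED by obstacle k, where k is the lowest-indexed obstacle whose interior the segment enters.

Obstacle 1 [(13,5) (18,1) (24,9) (23,10) (19,11)]:
  edge (13,5)–(18,1): clear
  edge (18,1)–(24,9): clear
  edge (24,9)–(23,10): clear
  edge (23,10)–(19,11): clear
  edge (19,11)–(13,5): clear
  midpoint (27/2,45/2) outside
  → clear
Obstacle 2 [(13,15) (21,14) (23,20) (23,24) (20,22)]:
  edge (13,15)–(21,14): clear
  edge (21,14)–(23,20): clear
  edge (23,20)–(23,24): clear
  edge (23,24)–(20,22): clear
  edge (20,22)–(13,15): clear
  midpoint (27/2,45/2) outside
  → clear
Obstacle 3 [(0,2) (8,0) (4,7) (3,8)]:
  edge (0,2)–(8,0): clear
  edge (8,0)–(4,7): clear
  edge (4,7)–(3,8): clear
  edge (3,8)–(0,2): clear
  midpoint (27/2,45/2) outside
  → clear
Obstacle 4 [(2,13) (10,14) (4,24)]:
  edge (2,13)–(10,14): clear
  edge (10,14)–(4,24): clear
  edge (4,24)–(2,13): clear
  midpoint (27/2,45/2) outside
  → clear

FREE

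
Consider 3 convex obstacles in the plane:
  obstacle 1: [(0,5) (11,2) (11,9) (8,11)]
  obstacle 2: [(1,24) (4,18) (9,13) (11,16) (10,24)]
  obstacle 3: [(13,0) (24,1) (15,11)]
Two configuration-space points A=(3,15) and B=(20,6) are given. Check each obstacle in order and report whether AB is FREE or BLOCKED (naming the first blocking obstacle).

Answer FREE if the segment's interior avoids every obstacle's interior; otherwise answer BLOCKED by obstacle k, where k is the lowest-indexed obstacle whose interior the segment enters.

Obstacle 1 [(0,5) (11,2) (11,9) (8,11)]:
  edge (0,5)–(11,2): clear
  edge (11,2)–(11,9): clear
  edge (11,9)–(8,11): clear
  edge (8,11)–(0,5): clear
  midpoint (23/2,21/2) outside
  → clear
Obstacle 2 [(1,24) (4,18) (9,13) (11,16) (10,24)]:
  edge (1,24)–(4,18): clear
  edge (4,18)–(9,13): clear
  edge (9,13)–(11,16): clear
  edge (11,16)–(10,24): clear
  edge (10,24)–(1,24): clear
  midpoint (23/2,21/2) outside
  → clear
Obstacle 3 [(13,0) (24,1) (15,11)]:
  edge (13,0)–(24,1): clear
  edge (24,1)–(15,11): crosses AB
  edge (15,11)–(13,0): crosses AB
  → BLOCKED

BLOCKED by obstacle 3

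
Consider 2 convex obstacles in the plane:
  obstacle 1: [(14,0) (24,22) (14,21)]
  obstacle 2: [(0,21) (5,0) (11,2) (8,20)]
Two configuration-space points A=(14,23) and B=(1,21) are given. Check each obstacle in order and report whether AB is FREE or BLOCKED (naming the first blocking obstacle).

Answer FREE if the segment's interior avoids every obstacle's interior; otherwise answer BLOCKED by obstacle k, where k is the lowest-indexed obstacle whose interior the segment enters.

FREE

Obstacle 1 [(14,0) (24,22) (14,21)]:
  edge (14,0)–(24,22): clear
  edge (24,22)–(14,21): clear
  edge (14,21)–(14,0): clear
  midpoint (15/2,22) outside
  → clear
Obstacle 2 [(0,21) (5,0) (11,2) (8,20)]:
  edge (0,21)–(5,0): clear
  edge (5,0)–(11,2): clear
  edge (11,2)–(8,20): clear
  edge (8,20)–(0,21): clear
  midpoint (15/2,22) outside
  → clear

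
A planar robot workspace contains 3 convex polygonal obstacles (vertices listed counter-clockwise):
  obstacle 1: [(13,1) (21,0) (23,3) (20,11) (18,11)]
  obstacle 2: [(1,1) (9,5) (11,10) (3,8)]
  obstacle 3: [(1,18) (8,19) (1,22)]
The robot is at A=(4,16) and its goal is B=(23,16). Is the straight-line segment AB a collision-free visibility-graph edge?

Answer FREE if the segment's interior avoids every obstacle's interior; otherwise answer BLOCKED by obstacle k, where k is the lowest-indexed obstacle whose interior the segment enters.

FREE

Obstacle 1 [(13,1) (21,0) (23,3) (20,11) (18,11)]:
  edge (13,1)–(21,0): clear
  edge (21,0)–(23,3): clear
  edge (23,3)–(20,11): clear
  edge (20,11)–(18,11): clear
  edge (18,11)–(13,1): clear
  midpoint (27/2,16) outside
  → clear
Obstacle 2 [(1,1) (9,5) (11,10) (3,8)]:
  edge (1,1)–(9,5): clear
  edge (9,5)–(11,10): clear
  edge (11,10)–(3,8): clear
  edge (3,8)–(1,1): clear
  midpoint (27/2,16) outside
  → clear
Obstacle 3 [(1,18) (8,19) (1,22)]:
  edge (1,18)–(8,19): clear
  edge (8,19)–(1,22): clear
  edge (1,22)–(1,18): clear
  midpoint (27/2,16) outside
  → clear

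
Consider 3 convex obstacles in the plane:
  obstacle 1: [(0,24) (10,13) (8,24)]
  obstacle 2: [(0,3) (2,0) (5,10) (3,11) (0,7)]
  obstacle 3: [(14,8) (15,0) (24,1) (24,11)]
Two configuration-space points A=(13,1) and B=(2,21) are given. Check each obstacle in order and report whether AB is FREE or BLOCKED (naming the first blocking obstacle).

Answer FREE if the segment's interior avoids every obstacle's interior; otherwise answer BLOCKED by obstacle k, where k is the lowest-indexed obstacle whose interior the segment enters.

FREE

Obstacle 1 [(0,24) (10,13) (8,24)]:
  edge (0,24)–(10,13): clear
  edge (10,13)–(8,24): clear
  edge (8,24)–(0,24): clear
  midpoint (15/2,11) outside
  → clear
Obstacle 2 [(0,3) (2,0) (5,10) (3,11) (0,7)]:
  edge (0,3)–(2,0): clear
  edge (2,0)–(5,10): clear
  edge (5,10)–(3,11): clear
  edge (3,11)–(0,7): clear
  edge (0,7)–(0,3): clear
  midpoint (15/2,11) outside
  → clear
Obstacle 3 [(14,8) (15,0) (24,1) (24,11)]:
  edge (14,8)–(15,0): clear
  edge (15,0)–(24,1): clear
  edge (24,1)–(24,11): clear
  edge (24,11)–(14,8): clear
  midpoint (15/2,11) outside
  → clear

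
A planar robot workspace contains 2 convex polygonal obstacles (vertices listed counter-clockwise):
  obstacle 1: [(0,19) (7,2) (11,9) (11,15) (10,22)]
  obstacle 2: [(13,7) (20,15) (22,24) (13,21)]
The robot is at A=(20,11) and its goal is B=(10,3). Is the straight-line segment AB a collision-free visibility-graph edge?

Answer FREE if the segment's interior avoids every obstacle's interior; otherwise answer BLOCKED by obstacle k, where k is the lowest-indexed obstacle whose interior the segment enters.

FREE

Obstacle 1 [(0,19) (7,2) (11,9) (11,15) (10,22)]:
  edge (0,19)–(7,2): clear
  edge (7,2)–(11,9): clear
  edge (11,9)–(11,15): clear
  edge (11,15)–(10,22): clear
  edge (10,22)–(0,19): clear
  midpoint (15,7) outside
  → clear
Obstacle 2 [(13,7) (20,15) (22,24) (13,21)]:
  edge (13,7)–(20,15): clear
  edge (20,15)–(22,24): clear
  edge (22,24)–(13,21): clear
  edge (13,21)–(13,7): clear
  midpoint (15,7) outside
  → clear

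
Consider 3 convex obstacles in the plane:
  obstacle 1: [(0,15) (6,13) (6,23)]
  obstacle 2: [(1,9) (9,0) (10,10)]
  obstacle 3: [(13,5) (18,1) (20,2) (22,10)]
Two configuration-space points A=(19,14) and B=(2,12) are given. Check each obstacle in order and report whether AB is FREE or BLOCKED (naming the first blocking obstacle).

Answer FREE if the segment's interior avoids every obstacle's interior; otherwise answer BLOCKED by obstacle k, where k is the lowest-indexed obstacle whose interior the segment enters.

FREE

Obstacle 1 [(0,15) (6,13) (6,23)]:
  edge (0,15)–(6,13): clear
  edge (6,13)–(6,23): clear
  edge (6,23)–(0,15): clear
  midpoint (21/2,13) outside
  → clear
Obstacle 2 [(1,9) (9,0) (10,10)]:
  edge (1,9)–(9,0): clear
  edge (9,0)–(10,10): clear
  edge (10,10)–(1,9): clear
  midpoint (21/2,13) outside
  → clear
Obstacle 3 [(13,5) (18,1) (20,2) (22,10)]:
  edge (13,5)–(18,1): clear
  edge (18,1)–(20,2): clear
  edge (20,2)–(22,10): clear
  edge (22,10)–(13,5): clear
  midpoint (21/2,13) outside
  → clear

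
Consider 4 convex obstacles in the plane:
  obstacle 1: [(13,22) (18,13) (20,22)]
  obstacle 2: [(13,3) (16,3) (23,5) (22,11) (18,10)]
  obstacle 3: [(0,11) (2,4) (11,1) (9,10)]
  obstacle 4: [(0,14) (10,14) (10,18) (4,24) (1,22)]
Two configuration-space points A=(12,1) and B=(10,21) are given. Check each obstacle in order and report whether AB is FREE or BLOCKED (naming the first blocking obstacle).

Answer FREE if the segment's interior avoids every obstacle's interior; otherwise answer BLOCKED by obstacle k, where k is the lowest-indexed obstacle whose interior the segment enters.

FREE

Obstacle 1 [(13,22) (18,13) (20,22)]:
  edge (13,22)–(18,13): clear
  edge (18,13)–(20,22): clear
  edge (20,22)–(13,22): clear
  midpoint (11,11) outside
  → clear
Obstacle 2 [(13,3) (16,3) (23,5) (22,11) (18,10)]:
  edge (13,3)–(16,3): clear
  edge (16,3)–(23,5): clear
  edge (23,5)–(22,11): clear
  edge (22,11)–(18,10): clear
  edge (18,10)–(13,3): clear
  midpoint (11,11) outside
  → clear
Obstacle 3 [(0,11) (2,4) (11,1) (9,10)]:
  edge (0,11)–(2,4): clear
  edge (2,4)–(11,1): clear
  edge (11,1)–(9,10): clear
  edge (9,10)–(0,11): clear
  midpoint (11,11) outside
  → clear
Obstacle 4 [(0,14) (10,14) (10,18) (4,24) (1,22)]:
  edge (0,14)–(10,14): clear
  edge (10,14)–(10,18): clear
  edge (10,18)–(4,24): clear
  edge (4,24)–(1,22): clear
  edge (1,22)–(0,14): clear
  midpoint (11,11) outside
  → clear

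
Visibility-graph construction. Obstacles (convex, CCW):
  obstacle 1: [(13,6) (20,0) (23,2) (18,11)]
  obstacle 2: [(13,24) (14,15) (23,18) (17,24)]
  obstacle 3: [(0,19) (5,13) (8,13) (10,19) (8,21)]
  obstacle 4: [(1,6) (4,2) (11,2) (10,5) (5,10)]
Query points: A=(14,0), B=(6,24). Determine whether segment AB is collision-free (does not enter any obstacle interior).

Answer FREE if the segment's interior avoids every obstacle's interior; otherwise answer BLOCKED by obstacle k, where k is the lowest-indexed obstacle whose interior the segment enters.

Obstacle 1 [(13,6) (20,0) (23,2) (18,11)]:
  edge (13,6)–(20,0): clear
  edge (20,0)–(23,2): clear
  edge (23,2)–(18,11): clear
  edge (18,11)–(13,6): clear
  midpoint (10,12) outside
  → clear
Obstacle 2 [(13,24) (14,15) (23,18) (17,24)]:
  edge (13,24)–(14,15): clear
  edge (14,15)–(23,18): clear
  edge (23,18)–(17,24): clear
  edge (17,24)–(13,24): clear
  midpoint (10,12) outside
  → clear
Obstacle 3 [(0,19) (5,13) (8,13) (10,19) (8,21)]:
  edge (0,19)–(5,13): clear
  edge (5,13)–(8,13): clear
  edge (8,13)–(10,19): crosses AB
  edge (10,19)–(8,21): clear
  edge (8,21)–(0,19): crosses AB
  → BLOCKED
Obstacle 4 [(1,6) (4,2) (11,2) (10,5) (5,10)]:
  edge (1,6)–(4,2): clear
  edge (4,2)–(11,2): clear
  edge (11,2)–(10,5): clear
  edge (10,5)–(5,10): clear
  edge (5,10)–(1,6): clear
  midpoint (10,12) outside
  → clear

BLOCKED by obstacle 3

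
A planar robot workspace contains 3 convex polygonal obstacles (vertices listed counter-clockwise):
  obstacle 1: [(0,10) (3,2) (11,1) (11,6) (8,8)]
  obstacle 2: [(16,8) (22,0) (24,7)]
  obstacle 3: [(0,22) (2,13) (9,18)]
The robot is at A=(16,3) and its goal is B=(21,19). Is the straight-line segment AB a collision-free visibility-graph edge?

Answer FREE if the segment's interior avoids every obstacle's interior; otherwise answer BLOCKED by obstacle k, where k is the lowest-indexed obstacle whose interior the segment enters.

Obstacle 1 [(0,10) (3,2) (11,1) (11,6) (8,8)]:
  edge (0,10)–(3,2): clear
  edge (3,2)–(11,1): clear
  edge (11,1)–(11,6): clear
  edge (11,6)–(8,8): clear
  edge (8,8)–(0,10): clear
  midpoint (37/2,11) outside
  → clear
Obstacle 2 [(16,8) (22,0) (24,7)]:
  edge (16,8)–(22,0): crosses AB
  edge (22,0)–(24,7): clear
  edge (24,7)–(16,8): crosses AB
  → BLOCKED
Obstacle 3 [(0,22) (2,13) (9,18)]:
  edge (0,22)–(2,13): clear
  edge (2,13)–(9,18): clear
  edge (9,18)–(0,22): clear
  midpoint (37/2,11) outside
  → clear

BLOCKED by obstacle 2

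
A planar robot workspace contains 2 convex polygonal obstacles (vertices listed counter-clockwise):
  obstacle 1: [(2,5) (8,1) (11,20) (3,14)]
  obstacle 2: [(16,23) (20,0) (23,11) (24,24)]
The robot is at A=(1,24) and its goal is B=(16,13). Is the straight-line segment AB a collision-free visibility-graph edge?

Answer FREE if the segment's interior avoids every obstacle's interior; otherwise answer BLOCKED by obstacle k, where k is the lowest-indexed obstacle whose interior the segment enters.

BLOCKED by obstacle 1

Obstacle 1 [(2,5) (8,1) (11,20) (3,14)]:
  edge (2,5)–(8,1): clear
  edge (8,1)–(11,20): crosses AB
  edge (11,20)–(3,14): crosses AB
  edge (3,14)–(2,5): clear
  → BLOCKED
Obstacle 2 [(16,23) (20,0) (23,11) (24,24)]:
  edge (16,23)–(20,0): clear
  edge (20,0)–(23,11): clear
  edge (23,11)–(24,24): clear
  edge (24,24)–(16,23): clear
  midpoint (17/2,37/2) outside
  → clear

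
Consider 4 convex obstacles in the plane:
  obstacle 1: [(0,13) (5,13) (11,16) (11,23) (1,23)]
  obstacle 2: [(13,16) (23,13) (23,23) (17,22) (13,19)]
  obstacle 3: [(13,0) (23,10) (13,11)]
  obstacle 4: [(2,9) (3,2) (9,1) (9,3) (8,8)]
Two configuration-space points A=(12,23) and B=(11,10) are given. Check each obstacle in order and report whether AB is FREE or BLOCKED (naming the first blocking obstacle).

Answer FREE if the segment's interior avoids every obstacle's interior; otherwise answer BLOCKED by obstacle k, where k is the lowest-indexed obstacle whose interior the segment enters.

Obstacle 1 [(0,13) (5,13) (11,16) (11,23) (1,23)]:
  edge (0,13)–(5,13): clear
  edge (5,13)–(11,16): clear
  edge (11,16)–(11,23): clear
  edge (11,23)–(1,23): clear
  edge (1,23)–(0,13): clear
  midpoint (23/2,33/2) outside
  → clear
Obstacle 2 [(13,16) (23,13) (23,23) (17,22) (13,19)]:
  edge (13,16)–(23,13): clear
  edge (23,13)–(23,23): clear
  edge (23,23)–(17,22): clear
  edge (17,22)–(13,19): clear
  edge (13,19)–(13,16): clear
  midpoint (23/2,33/2) outside
  → clear
Obstacle 3 [(13,0) (23,10) (13,11)]:
  edge (13,0)–(23,10): clear
  edge (23,10)–(13,11): clear
  edge (13,11)–(13,0): clear
  midpoint (23/2,33/2) outside
  → clear
Obstacle 4 [(2,9) (3,2) (9,1) (9,3) (8,8)]:
  edge (2,9)–(3,2): clear
  edge (3,2)–(9,1): clear
  edge (9,1)–(9,3): clear
  edge (9,3)–(8,8): clear
  edge (8,8)–(2,9): clear
  midpoint (23/2,33/2) outside
  → clear

FREE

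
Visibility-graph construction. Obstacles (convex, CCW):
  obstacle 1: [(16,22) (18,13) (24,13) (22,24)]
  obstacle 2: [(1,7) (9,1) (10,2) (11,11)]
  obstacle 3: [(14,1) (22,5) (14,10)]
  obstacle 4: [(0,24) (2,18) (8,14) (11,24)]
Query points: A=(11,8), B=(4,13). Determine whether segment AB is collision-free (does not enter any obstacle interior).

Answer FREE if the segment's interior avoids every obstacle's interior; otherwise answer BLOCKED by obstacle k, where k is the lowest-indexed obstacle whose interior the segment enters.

Obstacle 1 [(16,22) (18,13) (24,13) (22,24)]:
  edge (16,22)–(18,13): clear
  edge (18,13)–(24,13): clear
  edge (24,13)–(22,24): clear
  edge (22,24)–(16,22): clear
  midpoint (15/2,21/2) outside
  → clear
Obstacle 2 [(1,7) (9,1) (10,2) (11,11)]:
  edge (1,7)–(9,1): clear
  edge (9,1)–(10,2): clear
  edge (10,2)–(11,11): crosses AB
  edge (11,11)–(1,7): crosses AB
  → BLOCKED
Obstacle 3 [(14,1) (22,5) (14,10)]:
  edge (14,1)–(22,5): clear
  edge (22,5)–(14,10): clear
  edge (14,10)–(14,1): clear
  midpoint (15/2,21/2) outside
  → clear
Obstacle 4 [(0,24) (2,18) (8,14) (11,24)]:
  edge (0,24)–(2,18): clear
  edge (2,18)–(8,14): clear
  edge (8,14)–(11,24): clear
  edge (11,24)–(0,24): clear
  midpoint (15/2,21/2) outside
  → clear

BLOCKED by obstacle 2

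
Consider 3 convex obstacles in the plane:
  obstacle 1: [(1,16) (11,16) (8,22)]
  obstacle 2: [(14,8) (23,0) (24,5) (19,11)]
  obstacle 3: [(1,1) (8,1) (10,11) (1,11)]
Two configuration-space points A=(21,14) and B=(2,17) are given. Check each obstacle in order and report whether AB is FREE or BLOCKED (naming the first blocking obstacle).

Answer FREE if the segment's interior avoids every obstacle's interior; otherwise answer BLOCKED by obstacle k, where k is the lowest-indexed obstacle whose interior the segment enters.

BLOCKED by obstacle 1

Obstacle 1 [(1,16) (11,16) (8,22)]:
  edge (1,16)–(11,16): crosses AB
  edge (11,16)–(8,22): clear
  edge (8,22)–(1,16): crosses AB
  → BLOCKED
Obstacle 2 [(14,8) (23,0) (24,5) (19,11)]:
  edge (14,8)–(23,0): clear
  edge (23,0)–(24,5): clear
  edge (24,5)–(19,11): clear
  edge (19,11)–(14,8): clear
  midpoint (23/2,31/2) outside
  → clear
Obstacle 3 [(1,1) (8,1) (10,11) (1,11)]:
  edge (1,1)–(8,1): clear
  edge (8,1)–(10,11): clear
  edge (10,11)–(1,11): clear
  edge (1,11)–(1,1): clear
  midpoint (23/2,31/2) outside
  → clear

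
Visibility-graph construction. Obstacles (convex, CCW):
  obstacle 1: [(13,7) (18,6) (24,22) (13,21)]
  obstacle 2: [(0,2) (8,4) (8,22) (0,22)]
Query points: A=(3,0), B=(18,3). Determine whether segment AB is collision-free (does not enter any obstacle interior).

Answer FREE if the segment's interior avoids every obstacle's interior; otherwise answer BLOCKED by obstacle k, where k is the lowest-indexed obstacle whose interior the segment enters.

FREE

Obstacle 1 [(13,7) (18,6) (24,22) (13,21)]:
  edge (13,7)–(18,6): clear
  edge (18,6)–(24,22): clear
  edge (24,22)–(13,21): clear
  edge (13,21)–(13,7): clear
  midpoint (21/2,3/2) outside
  → clear
Obstacle 2 [(0,2) (8,4) (8,22) (0,22)]:
  edge (0,2)–(8,4): clear
  edge (8,4)–(8,22): clear
  edge (8,22)–(0,22): clear
  edge (0,22)–(0,2): clear
  midpoint (21/2,3/2) outside
  → clear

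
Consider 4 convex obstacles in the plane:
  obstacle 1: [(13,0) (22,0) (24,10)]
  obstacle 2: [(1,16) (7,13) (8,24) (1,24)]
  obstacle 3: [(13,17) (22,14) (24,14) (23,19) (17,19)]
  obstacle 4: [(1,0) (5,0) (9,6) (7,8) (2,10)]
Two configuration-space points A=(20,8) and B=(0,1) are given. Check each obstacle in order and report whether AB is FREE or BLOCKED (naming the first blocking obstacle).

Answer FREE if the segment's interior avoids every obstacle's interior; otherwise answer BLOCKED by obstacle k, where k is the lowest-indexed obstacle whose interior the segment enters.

Obstacle 1 [(13,0) (22,0) (24,10)]:
  edge (13,0)–(22,0): clear
  edge (22,0)–(24,10): clear
  edge (24,10)–(13,0): clear
  midpoint (10,9/2) outside
  → clear
Obstacle 2 [(1,16) (7,13) (8,24) (1,24)]:
  edge (1,16)–(7,13): clear
  edge (7,13)–(8,24): clear
  edge (8,24)–(1,24): clear
  edge (1,24)–(1,16): clear
  midpoint (10,9/2) outside
  → clear
Obstacle 3 [(13,17) (22,14) (24,14) (23,19) (17,19)]:
  edge (13,17)–(22,14): clear
  edge (22,14)–(24,14): clear
  edge (24,14)–(23,19): clear
  edge (23,19)–(17,19): clear
  edge (17,19)–(13,17): clear
  midpoint (10,9/2) outside
  → clear
Obstacle 4 [(1,0) (5,0) (9,6) (7,8) (2,10)]:
  edge (1,0)–(5,0): clear
  edge (5,0)–(9,6): crosses AB
  edge (9,6)–(7,8): clear
  edge (7,8)–(2,10): clear
  edge (2,10)–(1,0): crosses AB
  → BLOCKED

BLOCKED by obstacle 4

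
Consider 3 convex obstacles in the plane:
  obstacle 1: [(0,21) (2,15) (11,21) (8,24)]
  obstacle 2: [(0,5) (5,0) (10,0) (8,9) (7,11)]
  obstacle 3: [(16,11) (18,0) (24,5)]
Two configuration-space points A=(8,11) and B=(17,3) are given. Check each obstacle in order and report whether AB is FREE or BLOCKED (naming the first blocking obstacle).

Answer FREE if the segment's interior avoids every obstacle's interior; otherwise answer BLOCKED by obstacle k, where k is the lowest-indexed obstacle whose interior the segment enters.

FREE

Obstacle 1 [(0,21) (2,15) (11,21) (8,24)]:
  edge (0,21)–(2,15): clear
  edge (2,15)–(11,21): clear
  edge (11,21)–(8,24): clear
  edge (8,24)–(0,21): clear
  midpoint (25/2,7) outside
  → clear
Obstacle 2 [(0,5) (5,0) (10,0) (8,9) (7,11)]:
  edge (0,5)–(5,0): clear
  edge (5,0)–(10,0): clear
  edge (10,0)–(8,9): clear
  edge (8,9)–(7,11): clear
  edge (7,11)–(0,5): clear
  midpoint (25/2,7) outside
  → clear
Obstacle 3 [(16,11) (18,0) (24,5)]:
  edge (16,11)–(18,0): clear
  edge (18,0)–(24,5): clear
  edge (24,5)–(16,11): clear
  midpoint (25/2,7) outside
  → clear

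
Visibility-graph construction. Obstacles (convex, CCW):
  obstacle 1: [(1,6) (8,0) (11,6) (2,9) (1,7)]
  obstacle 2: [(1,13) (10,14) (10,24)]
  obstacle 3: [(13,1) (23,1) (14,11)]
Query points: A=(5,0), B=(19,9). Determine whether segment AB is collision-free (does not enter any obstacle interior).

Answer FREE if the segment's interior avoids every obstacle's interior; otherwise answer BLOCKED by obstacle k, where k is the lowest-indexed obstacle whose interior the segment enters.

BLOCKED by obstacle 1

Obstacle 1 [(1,6) (8,0) (11,6) (2,9) (1,7)]:
  edge (1,6)–(8,0): crosses AB
  edge (8,0)–(11,6): crosses AB
  edge (11,6)–(2,9): clear
  edge (2,9)–(1,7): clear
  edge (1,7)–(1,6): clear
  → BLOCKED
Obstacle 2 [(1,13) (10,14) (10,24)]:
  edge (1,13)–(10,14): clear
  edge (10,14)–(10,24): clear
  edge (10,24)–(1,13): clear
  midpoint (12,9/2) outside
  → clear
Obstacle 3 [(13,1) (23,1) (14,11)]:
  edge (13,1)–(23,1): clear
  edge (23,1)–(14,11): crosses AB
  edge (14,11)–(13,1): crosses AB
  → BLOCKED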